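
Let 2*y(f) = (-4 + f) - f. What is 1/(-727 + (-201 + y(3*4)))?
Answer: -1/930 ≈ -0.0010753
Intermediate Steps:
y(f) = -2 (y(f) = ((-4 + f) - f)/2 = (½)*(-4) = -2)
1/(-727 + (-201 + y(3*4))) = 1/(-727 + (-201 - 2)) = 1/(-727 - 203) = 1/(-930) = -1/930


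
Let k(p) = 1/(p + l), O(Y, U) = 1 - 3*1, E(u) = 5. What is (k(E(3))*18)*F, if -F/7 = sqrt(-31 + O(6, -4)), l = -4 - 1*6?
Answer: 126*I*sqrt(33)/5 ≈ 144.76*I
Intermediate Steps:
l = -10 (l = -4 - 6 = -10)
O(Y, U) = -2 (O(Y, U) = 1 - 3 = -2)
k(p) = 1/(-10 + p) (k(p) = 1/(p - 10) = 1/(-10 + p))
F = -7*I*sqrt(33) (F = -7*sqrt(-31 - 2) = -7*I*sqrt(33) ≈ -40.212*I)
(k(E(3))*18)*F = (18/(-10 + 5))*(-7*I*sqrt(33)) = (18/(-5))*(-7*I*sqrt(33)) = (-1/5*18)*(-7*I*sqrt(33)) = -(-126)*I*sqrt(33)/5 = 126*I*sqrt(33)/5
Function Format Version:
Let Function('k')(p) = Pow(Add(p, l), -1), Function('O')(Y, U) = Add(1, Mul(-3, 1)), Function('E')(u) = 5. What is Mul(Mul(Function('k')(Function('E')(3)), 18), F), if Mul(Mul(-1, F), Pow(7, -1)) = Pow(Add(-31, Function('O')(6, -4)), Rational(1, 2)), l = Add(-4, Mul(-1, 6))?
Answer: Mul(Rational(126, 5), I, Pow(33, Rational(1, 2))) ≈ Mul(144.76, I)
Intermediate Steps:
l = -10 (l = Add(-4, -6) = -10)
Function('O')(Y, U) = -2 (Function('O')(Y, U) = Add(1, -3) = -2)
Function('k')(p) = Pow(Add(-10, p), -1) (Function('k')(p) = Pow(Add(p, -10), -1) = Pow(Add(-10, p), -1))
F = Mul(-7, I, Pow(33, Rational(1, 2))) (F = Mul(-7, Pow(Add(-31, -2), Rational(1, 2))) = Mul(-7, Pow(-33, Rational(1, 2))) = Mul(-7, Mul(I, Pow(33, Rational(1, 2)))) = Mul(-7, I, Pow(33, Rational(1, 2))) ≈ Mul(-40.212, I))
Mul(Mul(Function('k')(Function('E')(3)), 18), F) = Mul(Mul(Pow(Add(-10, 5), -1), 18), Mul(-7, I, Pow(33, Rational(1, 2)))) = Mul(Mul(Pow(-5, -1), 18), Mul(-7, I, Pow(33, Rational(1, 2)))) = Mul(Mul(Rational(-1, 5), 18), Mul(-7, I, Pow(33, Rational(1, 2)))) = Mul(Rational(-18, 5), Mul(-7, I, Pow(33, Rational(1, 2)))) = Mul(Rational(126, 5), I, Pow(33, Rational(1, 2)))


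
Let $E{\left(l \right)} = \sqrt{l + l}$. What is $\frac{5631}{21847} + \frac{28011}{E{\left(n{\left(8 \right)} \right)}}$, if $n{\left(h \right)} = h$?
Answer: $\frac{611978841}{87388} \approx 7003.0$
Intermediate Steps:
$E{\left(l \right)} = \sqrt{2} \sqrt{l}$ ($E{\left(l \right)} = \sqrt{2 l} = \sqrt{2} \sqrt{l}$)
$\frac{5631}{21847} + \frac{28011}{E{\left(n{\left(8 \right)} \right)}} = \frac{5631}{21847} + \frac{28011}{\sqrt{2} \sqrt{8}} = 5631 \cdot \frac{1}{21847} + \frac{28011}{\sqrt{2} \cdot 2 \sqrt{2}} = \frac{5631}{21847} + \frac{28011}{4} = \frac{611978841}{87388}$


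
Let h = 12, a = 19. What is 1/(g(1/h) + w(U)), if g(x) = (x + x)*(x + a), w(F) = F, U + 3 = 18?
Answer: 72/1309 ≈ 0.055004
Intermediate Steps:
U = 15 (U = -3 + 18 = 15)
g(x) = 2*x*(19 + x) (g(x) = (x + x)*(x + 19) = (2*x)*(19 + x) = 2*x*(19 + x))
1/(g(1/h) + w(U)) = 1/(2*(19 + 1/12)/12 + 15) = 1/(2*(1/12)*(19 + 1/12) + 15) = 1/(2*(1/12)*(229/12) + 15) = 1/(229/72 + 15) = 1/(1309/72) = 72/1309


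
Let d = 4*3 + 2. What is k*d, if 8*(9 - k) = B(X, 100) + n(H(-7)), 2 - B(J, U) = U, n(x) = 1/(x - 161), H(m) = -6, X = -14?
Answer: 198737/668 ≈ 297.51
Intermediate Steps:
n(x) = 1/(-161 + x)
d = 14 (d = 12 + 2 = 14)
B(J, U) = 2 - U
k = 28391/1336 (k = 9 - ((2 - 1*100) + 1/(-161 - 6))/8 = 9 - ((2 - 100) + 1/(-167))/8 = 9 - (-98 - 1/167)/8 = 9 - 1/8*(-16367/167) = 9 + 16367/1336 = 28391/1336 ≈ 21.251)
k*d = (28391/1336)*14 = 198737/668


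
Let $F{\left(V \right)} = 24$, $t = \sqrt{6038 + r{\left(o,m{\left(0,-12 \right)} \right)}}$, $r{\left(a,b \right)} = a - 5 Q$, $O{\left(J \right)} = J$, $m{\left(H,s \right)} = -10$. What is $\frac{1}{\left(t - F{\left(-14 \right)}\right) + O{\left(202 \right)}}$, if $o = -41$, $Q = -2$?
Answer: $\frac{178}{25677} - \frac{\sqrt{6007}}{25677} \approx 0.0039138$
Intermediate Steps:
$r{\left(a,b \right)} = 10 + a$ ($r{\left(a,b \right)} = a - -10 = a + 10 = 10 + a$)
$t = \sqrt{6007}$ ($t = \sqrt{6038 + \left(10 - 41\right)} = \sqrt{6038 - 31} = \sqrt{6007} \approx 77.505$)
$\frac{1}{\left(t - F{\left(-14 \right)}\right) + O{\left(202 \right)}} = \frac{1}{\left(\sqrt{6007} - 24\right) + 202} = \frac{1}{\left(-24 + \sqrt{6007}\right) + 202} = \frac{1}{178 + \sqrt{6007}}$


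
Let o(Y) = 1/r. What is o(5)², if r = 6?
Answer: 1/36 ≈ 0.027778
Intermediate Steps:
o(Y) = ⅙ (o(Y) = 1/6 = ⅙)
o(5)² = (⅙)² = 1/36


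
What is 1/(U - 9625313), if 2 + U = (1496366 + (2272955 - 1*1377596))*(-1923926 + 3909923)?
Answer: 1/4749949049510 ≈ 2.1053e-13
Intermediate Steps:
U = 4749958674823 (U = -2 + (1496366 + (2272955 - 1*1377596))*(-1923926 + 3909923) = -2 + (1496366 + (2272955 - 1377596))*1985997 = -2 + (1496366 + 895359)*1985997 = -2 + 2391725*1985997 = -2 + 4749958674825 = 4749958674823)
1/(U - 9625313) = 1/(4749958674823 - 9625313) = 1/4749949049510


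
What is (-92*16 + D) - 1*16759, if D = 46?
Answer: -18185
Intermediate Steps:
(-92*16 + D) - 1*16759 = (-92*16 + 46) - 1*16759 = (-1472 + 46) - 16759 = -1426 - 16759 = -18185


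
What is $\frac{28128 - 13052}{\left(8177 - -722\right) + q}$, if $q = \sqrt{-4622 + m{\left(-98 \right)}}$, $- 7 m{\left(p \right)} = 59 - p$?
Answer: $\frac{469564634}{277188959} - \frac{7538 i \sqrt{227577}}{277188959} \approx 1.694 - 0.012973 i$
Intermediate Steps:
$m{\left(p \right)} = - \frac{59}{7} + \frac{p}{7}$ ($m{\left(p \right)} = - \frac{59 - p}{7} = - \frac{59}{7} + \frac{p}{7}$)
$q = \frac{i \sqrt{227577}}{7}$ ($q = \sqrt{-4622 + \left(- \frac{59}{7} + \frac{1}{7} \left(-98\right)\right)} = \sqrt{-4622 - \frac{157}{7}} = \sqrt{- \frac{32511}{7}} = \frac{i \sqrt{227577}}{7} \approx 68.15 i$)
$\frac{28128 - 13052}{\left(8177 - -722\right) + q} = \frac{28128 - 13052}{\left(8177 - -722\right) + \frac{i \sqrt{227577}}{7}} = \frac{15076}{\left(8177 + 722\right) + \frac{i \sqrt{227577}}{7}} = \frac{15076}{8899 + \frac{i \sqrt{227577}}{7}}$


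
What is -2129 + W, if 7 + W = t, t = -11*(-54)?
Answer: -1542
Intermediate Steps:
t = 594
W = 587 (W = -7 + 594 = 587)
-2129 + W = -2129 + 587 = -1542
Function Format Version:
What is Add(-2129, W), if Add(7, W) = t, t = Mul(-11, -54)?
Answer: -1542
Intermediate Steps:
t = 594
W = 587 (W = Add(-7, 594) = 587)
Add(-2129, W) = Add(-2129, 587) = -1542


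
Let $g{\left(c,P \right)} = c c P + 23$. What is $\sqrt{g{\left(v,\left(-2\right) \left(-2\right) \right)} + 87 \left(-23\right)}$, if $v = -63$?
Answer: $\sqrt{13898} \approx 117.89$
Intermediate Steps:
$g{\left(c,P \right)} = 23 + P c^{2}$ ($g{\left(c,P \right)} = c^{2} P + 23 = P c^{2} + 23 = 23 + P c^{2}$)
$\sqrt{g{\left(v,\left(-2\right) \left(-2\right) \right)} + 87 \left(-23\right)} = \sqrt{\left(23 + \left(-2\right) \left(-2\right) \left(-63\right)^{2}\right) + 87 \left(-23\right)} = \sqrt{\left(23 + 4 \cdot 3969\right) - 2001} = \sqrt{\left(23 + 15876\right) - 2001} = \sqrt{15899 - 2001} = \sqrt{13898}$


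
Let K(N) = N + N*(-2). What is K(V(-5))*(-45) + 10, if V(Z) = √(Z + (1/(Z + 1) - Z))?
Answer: 10 + 45*I/2 ≈ 10.0 + 22.5*I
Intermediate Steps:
V(Z) = √(1/(1 + Z)) (V(Z) = √(Z + (1/(1 + Z) - Z)) = √(1/(1 + Z)))
K(N) = -N (K(N) = N - 2*N = -N)
K(V(-5))*(-45) + 10 = -√(1/(1 - 5))*(-45) + 10 = -√(1/(-4))*(-45) + 10 = -√(-¼)*(-45) + 10 = -I/2*(-45) + 10 = 45*I/2 + 10 = 10 + 45*I/2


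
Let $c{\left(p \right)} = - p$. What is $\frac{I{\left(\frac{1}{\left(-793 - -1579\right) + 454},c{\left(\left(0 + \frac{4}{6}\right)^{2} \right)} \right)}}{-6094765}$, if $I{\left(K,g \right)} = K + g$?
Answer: $\frac{4951}{68017577400} \approx 7.279 \cdot 10^{-8}$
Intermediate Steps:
$\frac{I{\left(\frac{1}{\left(-793 - -1579\right) + 454},c{\left(\left(0 + \frac{4}{6}\right)^{2} \right)} \right)}}{-6094765} = \frac{\frac{1}{\left(-793 - -1579\right) + 454} - \left(0 + \frac{4}{6}\right)^{2}}{-6094765} = \left(\frac{1}{\left(-793 + 1579\right) + 454} - \left(0 + 4 \cdot \frac{1}{6}\right)^{2}\right) \left(- \frac{1}{6094765}\right) = \left(\frac{1}{786 + 454} - \left(0 + \frac{2}{3}\right)^{2}\right) \left(- \frac{1}{6094765}\right) = \left(\frac{1}{1240} - \left(\frac{2}{3}\right)^{2}\right) \left(- \frac{1}{6094765}\right) = \left(\frac{1}{1240} - \frac{4}{9}\right) \left(- \frac{1}{6094765}\right) = \left(- \frac{4951}{11160}\right) \left(- \frac{1}{6094765}\right) = \frac{4951}{68017577400}$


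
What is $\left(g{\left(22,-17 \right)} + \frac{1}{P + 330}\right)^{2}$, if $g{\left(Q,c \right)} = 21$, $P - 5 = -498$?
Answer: $\frac{11710084}{26569} \approx 440.74$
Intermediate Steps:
$P = -493$ ($P = 5 - 498 = -493$)
$\left(g{\left(22,-17 \right)} + \frac{1}{P + 330}\right)^{2} = \left(21 + \frac{1}{-493 + 330}\right)^{2} = \left(21 + \frac{1}{-163}\right)^{2} = \left(21 - \frac{1}{163}\right)^{2} = \left(\frac{3422}{163}\right)^{2} = \frac{11710084}{26569}$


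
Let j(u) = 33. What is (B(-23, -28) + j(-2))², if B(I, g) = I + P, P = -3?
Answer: 49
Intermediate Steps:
B(I, g) = -3 + I (B(I, g) = I - 3 = -3 + I)
(B(-23, -28) + j(-2))² = ((-3 - 23) + 33)² = (-26 + 33)² = 7² = 49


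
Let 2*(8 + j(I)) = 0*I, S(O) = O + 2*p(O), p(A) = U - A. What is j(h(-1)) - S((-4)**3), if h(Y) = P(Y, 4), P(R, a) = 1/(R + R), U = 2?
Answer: -76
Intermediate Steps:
p(A) = 2 - A
P(R, a) = 1/(2*R)
h(Y) = 1/(2*Y)
S(O) = 4 - O (S(O) = O + 2*(2 - O) = O + (4 - 2*O) = 4 - O)
j(I) = -8 (j(I) = -8 + (0*I)/2 = -8 + (1/2)*0 = -8 + 0 = -8)
j(h(-1)) - S((-4)**3) = -8 - (4 - 1*(-4)**3) = -8 - (4 - 1*(-64)) = -8 - (4 + 64) = -8 - 1*68 = -8 - 68 = -76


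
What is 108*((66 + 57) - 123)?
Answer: 0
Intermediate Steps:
108*((66 + 57) - 123) = 108*(123 - 123) = 108*0 = 0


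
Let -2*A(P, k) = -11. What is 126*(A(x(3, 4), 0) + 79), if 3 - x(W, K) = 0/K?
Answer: 10647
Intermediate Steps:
x(W, K) = 3 (x(W, K) = 3 - 0/K = 3 - 1*0 = 3 + 0 = 3)
A(P, k) = 11/2 (A(P, k) = -1/2*(-11) = 11/2)
126*(A(x(3, 4), 0) + 79) = 126*(11/2 + 79) = 126*(169/2) = 10647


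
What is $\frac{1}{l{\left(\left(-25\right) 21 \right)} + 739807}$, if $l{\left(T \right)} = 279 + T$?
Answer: $\frac{1}{739561} \approx 1.3522 \cdot 10^{-6}$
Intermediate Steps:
$\frac{1}{l{\left(\left(-25\right) 21 \right)} + 739807} = \frac{1}{\left(279 - 525\right) + 739807} = \frac{1}{-246 + 739807} = \frac{1}{739561}$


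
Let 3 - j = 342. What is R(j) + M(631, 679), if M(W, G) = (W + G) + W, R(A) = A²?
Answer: 116862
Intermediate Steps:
j = -339 (j = 3 - 1*342 = 3 - 342 = -339)
M(W, G) = G + 2*W (M(W, G) = (G + W) + W = G + 2*W)
R(j) + M(631, 679) = (-339)² + (679 + 2*631) = 114921 + (679 + 1262) = 114921 + 1941 = 116862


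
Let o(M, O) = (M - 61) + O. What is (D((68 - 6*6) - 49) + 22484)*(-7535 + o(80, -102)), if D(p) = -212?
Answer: -169668096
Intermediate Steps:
o(M, O) = -61 + M + O (o(M, O) = (-61 + M) + O = -61 + M + O)
(D((68 - 6*6) - 49) + 22484)*(-7535 + o(80, -102)) = (-212 + 22484)*(-7535 + (-61 + 80 - 102)) = 22272*(-7535 - 83) = 22272*(-7618) = -169668096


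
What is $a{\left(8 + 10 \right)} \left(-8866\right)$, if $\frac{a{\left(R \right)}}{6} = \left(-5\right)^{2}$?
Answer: $-1329900$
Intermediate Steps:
$a{\left(R \right)} = 150$ ($a{\left(R \right)} = 6 \left(-5\right)^{2} = 6 \cdot 25 = 150$)
$a{\left(8 + 10 \right)} \left(-8866\right) = 150 \left(-8866\right) = -1329900$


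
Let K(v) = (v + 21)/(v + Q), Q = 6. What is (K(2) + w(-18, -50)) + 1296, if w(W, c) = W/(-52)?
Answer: 135119/104 ≈ 1299.2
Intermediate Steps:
K(v) = (21 + v)/(6 + v) (K(v) = (v + 21)/(v + 6) = (21 + v)/(6 + v))
w(W, c) = -W/52 (w(W, c) = W*(-1/52) = -W/52)
(K(2) + w(-18, -50)) + 1296 = ((21 + 2)/(6 + 2) - 1/52*(-18)) + 1296 = (23/8 + 9/26) + 1296 = 335/104 + 1296 = 135119/104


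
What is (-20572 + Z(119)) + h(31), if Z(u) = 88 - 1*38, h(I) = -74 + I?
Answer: -20565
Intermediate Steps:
Z(u) = 50 (Z(u) = 88 - 38 = 50)
(-20572 + Z(119)) + h(31) = (-20572 + 50) + (-74 + 31) = -20522 - 43 = -20565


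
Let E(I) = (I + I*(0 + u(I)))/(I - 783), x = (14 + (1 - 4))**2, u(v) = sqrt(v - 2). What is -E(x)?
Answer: 121/662 + 121*sqrt(119)/662 ≈ 2.1767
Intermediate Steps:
u(v) = sqrt(-2 + v)
x = 121 (x = (14 - 3)**2 = 11**2 = 121)
E(I) = (I + I*sqrt(-2 + I))/(-783 + I) (E(I) = (I + I*(0 + sqrt(-2 + I)))/(I - 783) = (I + I*sqrt(-2 + I))/(-783 + I))
-E(x) = -121*(1 + sqrt(-2 + 121))/(-783 + 121) = -121*(1 + sqrt(119))/(-662) = -121*(-1)*(1 + sqrt(119))/662 = -(-121/662 - 121*sqrt(119)/662) = 121/662 + 121*sqrt(119)/662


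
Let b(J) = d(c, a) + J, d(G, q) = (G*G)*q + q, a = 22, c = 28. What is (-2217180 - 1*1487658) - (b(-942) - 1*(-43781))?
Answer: -3764947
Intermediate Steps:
d(G, q) = q + q*G² (d(G, q) = G²*q + q = q*G² + q = q + q*G²)
b(J) = 17270 + J (b(J) = 22*(1 + 28²) + J = 22*(1 + 784) + J = 22*785 + J = 17270 + J)
(-2217180 - 1*1487658) - (b(-942) - 1*(-43781)) = (-2217180 - 1*1487658) - ((17270 - 942) - 1*(-43781)) = (-2217180 - 1487658) - (16328 + 43781) = -3704838 - 1*60109 = -3704838 - 60109 = -3764947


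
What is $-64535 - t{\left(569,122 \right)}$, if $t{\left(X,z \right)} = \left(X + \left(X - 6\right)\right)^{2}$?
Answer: $-1345959$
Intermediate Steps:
$t{\left(X,z \right)} = \left(-6 + 2 X\right)^{2}$ ($t{\left(X,z \right)} = \left(X + \left(-6 + X\right)\right)^{2} = \left(-6 + 2 X\right)^{2}$)
$-64535 - t{\left(569,122 \right)} = -64535 - 4 \left(-3 + 569\right)^{2} = -64535 - 4 \cdot 566^{2} = -64535 - 4 \cdot 320356 = -64535 - 1281424 = -1345959$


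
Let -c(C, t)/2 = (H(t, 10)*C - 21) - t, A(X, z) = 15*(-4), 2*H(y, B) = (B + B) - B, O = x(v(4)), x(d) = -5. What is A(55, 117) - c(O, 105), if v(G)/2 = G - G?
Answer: -362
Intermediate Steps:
v(G) = 0 (v(G) = 2*(G - G) = 2*0 = 0)
O = -5
H(y, B) = B/2 (H(y, B) = ((B + B) - B)/2 = (2*B - B)/2 = B/2)
A(X, z) = -60
c(C, t) = 42 - 10*C + 2*t (c(C, t) = -2*((((½)*10)*C - 21) - t) = -2*((5*C - 21) - t) = -2*((-21 + 5*C) - t) = -2*(-21 - t + 5*C) = 42 - 10*C + 2*t)
A(55, 117) - c(O, 105) = -60 - (42 - 10*(-5) + 2*105) = -60 - (42 + 50 + 210) = -60 - 1*302 = -60 - 302 = -362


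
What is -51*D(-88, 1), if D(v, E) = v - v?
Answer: 0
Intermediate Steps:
D(v, E) = 0
-51*D(-88, 1) = -51*0 = 0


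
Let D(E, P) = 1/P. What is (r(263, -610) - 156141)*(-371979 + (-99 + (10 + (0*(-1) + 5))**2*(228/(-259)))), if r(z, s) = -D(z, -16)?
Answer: 120440251484505/2072 ≈ 5.8128e+10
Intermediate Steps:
r(z, s) = 1/16 (r(z, s) = -1/(-16) = -1*(-1/16) = 1/16)
(r(263, -610) - 156141)*(-371979 + (-99 + (10 + (0*(-1) + 5))**2*(228/(-259)))) = (1/16 - 156141)*(-371979 + (-99 + (10 + (0*(-1) + 5))**2*(228/(-259)))) = -2498255*(-371979 + (-99 + (10 + (0 + 5))**2*(228*(-1/259))))/16 = -2498255*(-371979 + (-99 + (10 + 5)**2*(-228/259)))/16 = -2498255*(-371979 + (-99 + 15**2*(-228/259)))/16 = -2498255*(-371979 + (-99 + 225*(-228/259)))/16 = -2498255*(-371979 + (-99 - 51300/259))/16 = -2498255*(-371979 - 76941/259)/16 = -2498255/16*(-96419502/259) = 120440251484505/2072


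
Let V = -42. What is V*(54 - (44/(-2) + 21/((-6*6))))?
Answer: -6433/2 ≈ -3216.5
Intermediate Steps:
V*(54 - (44/(-2) + 21/((-6*6)))) = -42*(54 - (44/(-2) + 21/((-6*6)))) = -42*(54 - (44*(-1/2) + 21/(-36))) = -42*(54 - (-22 + 21*(-1/36))) = -42*(54 - (-22 - 7/12)) = -42*(54 - 1*(-271/12)) = -42*(54 + 271/12) = -42*919/12 = -6433/2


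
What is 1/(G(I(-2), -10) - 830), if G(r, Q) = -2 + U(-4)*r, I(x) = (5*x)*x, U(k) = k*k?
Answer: -1/512 ≈ -0.0019531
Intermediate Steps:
U(k) = k²
I(x) = 5*x²
G(r, Q) = -2 + 16*r (G(r, Q) = -2 + (-4)²*r = -2 + 16*r)
1/(G(I(-2), -10) - 830) = 1/((-2 + 16*(5*(-2)²)) - 830) = 1/((-2 + 16*(5*4)) - 830) = 1/((-2 + 16*20) - 830) = 1/((-2 + 320) - 830) = 1/(318 - 830) = 1/(-512) = -1/512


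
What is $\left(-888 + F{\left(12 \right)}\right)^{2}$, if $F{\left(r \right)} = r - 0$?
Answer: $767376$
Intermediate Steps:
$F{\left(r \right)} = r$ ($F{\left(r \right)} = r + 0 = r$)
$\left(-888 + F{\left(12 \right)}\right)^{2} = \left(-888 + 12\right)^{2} = \left(-876\right)^{2} = 767376$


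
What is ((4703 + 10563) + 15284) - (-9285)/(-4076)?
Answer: 124512515/4076 ≈ 30548.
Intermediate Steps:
((4703 + 10563) + 15284) - (-9285)/(-4076) = (15266 + 15284) - (-9285)*(-1)/4076 = 30550 - 1*9285/4076 = 30550 - 9285/4076 = 124512515/4076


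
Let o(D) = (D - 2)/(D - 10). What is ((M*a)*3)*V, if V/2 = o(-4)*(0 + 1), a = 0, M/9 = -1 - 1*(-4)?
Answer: 0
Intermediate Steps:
M = 27 (M = 9*(-1 - 1*(-4)) = 9*(-1 + 4) = 9*3 = 27)
o(D) = (-2 + D)/(-10 + D)
V = 6/7 (V = 2*(((-2 - 4)/(-10 - 4))*(0 + 1)) = 2*((-6/(-14))*1) = 2*(-1/14*(-6)*1) = 2*((3/7)*1) = 2*(3/7) = 6/7 ≈ 0.85714)
((M*a)*3)*V = ((27*0)*3)*(6/7) = (0*3)*(6/7) = 0*(6/7) = 0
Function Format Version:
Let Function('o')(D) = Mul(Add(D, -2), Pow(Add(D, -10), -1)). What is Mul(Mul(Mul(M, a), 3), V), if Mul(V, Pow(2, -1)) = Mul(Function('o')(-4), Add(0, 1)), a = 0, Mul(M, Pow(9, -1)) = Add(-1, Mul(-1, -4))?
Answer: 0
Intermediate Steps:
M = 27 (M = Mul(9, Add(-1, Mul(-1, -4))) = Mul(9, Add(-1, 4)) = Mul(9, 3) = 27)
Function('o')(D) = Mul(Pow(Add(-10, D), -1), Add(-2, D)) (Function('o')(D) = Mul(Add(-2, D), Pow(Add(-10, D), -1)) = Mul(Pow(Add(-10, D), -1), Add(-2, D)))
V = Rational(6, 7) (V = Mul(2, Mul(Mul(Pow(Add(-10, -4), -1), Add(-2, -4)), Add(0, 1))) = Mul(2, Mul(Mul(Pow(-14, -1), -6), 1)) = Mul(2, Mul(Mul(Rational(-1, 14), -6), 1)) = Mul(2, Mul(Rational(3, 7), 1)) = Mul(2, Rational(3, 7)) = Rational(6, 7) ≈ 0.85714)
Mul(Mul(Mul(M, a), 3), V) = Mul(Mul(Mul(27, 0), 3), Rational(6, 7)) = Mul(Mul(0, 3), Rational(6, 7)) = Mul(0, Rational(6, 7)) = 0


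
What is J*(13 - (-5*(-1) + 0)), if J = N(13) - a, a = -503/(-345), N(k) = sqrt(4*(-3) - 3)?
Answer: -4024/345 + 8*I*sqrt(15) ≈ -11.664 + 30.984*I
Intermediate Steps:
N(k) = I*sqrt(15) (N(k) = sqrt(-12 - 3) = sqrt(-15) = I*sqrt(15))
a = 503/345 (a = -503*(-1/345) = 503/345 ≈ 1.4580)
J = -503/345 + I*sqrt(15) (J = I*sqrt(15) - 1*503/345 = I*sqrt(15) - 503/345 = -503/345 + I*sqrt(15) ≈ -1.458 + 3.873*I)
J*(13 - (-5*(-1) + 0)) = (-503/345 + I*sqrt(15))*(13 - (-5*(-1) + 0)) = (-503/345 + I*sqrt(15))*(13 - (5 + 0)) = (-503/345 + I*sqrt(15))*(13 - 1*5) = (-503/345 + I*sqrt(15))*(13 - 5) = (-503/345 + I*sqrt(15))*8 = -4024/345 + 8*I*sqrt(15)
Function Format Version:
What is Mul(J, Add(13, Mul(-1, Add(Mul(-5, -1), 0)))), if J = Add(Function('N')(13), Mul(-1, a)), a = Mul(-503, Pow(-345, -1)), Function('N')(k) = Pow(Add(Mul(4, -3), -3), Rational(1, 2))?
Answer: Add(Rational(-4024, 345), Mul(8, I, Pow(15, Rational(1, 2)))) ≈ Add(-11.664, Mul(30.984, I))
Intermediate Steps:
Function('N')(k) = Mul(I, Pow(15, Rational(1, 2))) (Function('N')(k) = Pow(Add(-12, -3), Rational(1, 2)) = Pow(-15, Rational(1, 2)) = Mul(I, Pow(15, Rational(1, 2))))
a = Rational(503, 345) (a = Mul(-503, Rational(-1, 345)) = Rational(503, 345) ≈ 1.4580)
J = Add(Rational(-503, 345), Mul(I, Pow(15, Rational(1, 2)))) (J = Add(Mul(I, Pow(15, Rational(1, 2))), Mul(-1, Rational(503, 345))) = Add(Mul(I, Pow(15, Rational(1, 2))), Rational(-503, 345)) = Add(Rational(-503, 345), Mul(I, Pow(15, Rational(1, 2)))) ≈ Add(-1.4580, Mul(3.8730, I)))
Mul(J, Add(13, Mul(-1, Add(Mul(-5, -1), 0)))) = Mul(Add(Rational(-503, 345), Mul(I, Pow(15, Rational(1, 2)))), Add(13, Mul(-1, Add(Mul(-5, -1), 0)))) = Mul(Add(Rational(-503, 345), Mul(I, Pow(15, Rational(1, 2)))), Add(13, Mul(-1, Add(5, 0)))) = Mul(Add(Rational(-503, 345), Mul(I, Pow(15, Rational(1, 2)))), Add(13, Mul(-1, 5))) = Mul(Add(Rational(-503, 345), Mul(I, Pow(15, Rational(1, 2)))), Add(13, -5)) = Mul(Add(Rational(-503, 345), Mul(I, Pow(15, Rational(1, 2)))), 8) = Add(Rational(-4024, 345), Mul(8, I, Pow(15, Rational(1, 2))))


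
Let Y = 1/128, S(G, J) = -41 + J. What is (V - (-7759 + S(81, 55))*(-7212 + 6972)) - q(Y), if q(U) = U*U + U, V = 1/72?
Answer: -274091211913/147456 ≈ -1.8588e+6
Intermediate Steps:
Y = 1/128 ≈ 0.0078125
V = 1/72 ≈ 0.013889
q(U) = U + U² (q(U) = U² + U = U + U²)
(V - (-7759 + S(81, 55))*(-7212 + 6972)) - q(Y) = (1/72 - (-7759 + (-41 + 55))*(-7212 + 6972)) - (1 + 1/128)/128 = (1/72 - (-7759 + 14)*(-240)) - 129/(128*128) = (1/72 - (-7745)*(-240)) - 1*129/16384 = (1/72 - 1*1858800) - 129/16384 = (1/72 - 1858800) - 129/16384 = -133833599/72 - 129/16384 = -274091211913/147456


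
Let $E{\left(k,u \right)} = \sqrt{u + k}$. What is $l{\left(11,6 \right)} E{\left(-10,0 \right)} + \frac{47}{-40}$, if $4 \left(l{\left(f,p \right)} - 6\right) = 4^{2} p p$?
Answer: $- \frac{47}{40} + 150 i \sqrt{10} \approx -1.175 + 474.34 i$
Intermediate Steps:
$E{\left(k,u \right)} = \sqrt{k + u}$
$l{\left(f,p \right)} = 6 + 4 p^{2}$ ($l{\left(f,p \right)} = 6 + \frac{4^{2} p p}{4} = 6 + \frac{16 p p}{4} = 6 + \frac{16 p^{2}}{4} = 6 + 4 p^{2}$)
$l{\left(11,6 \right)} E{\left(-10,0 \right)} + \frac{47}{-40} = \left(6 + 4 \cdot 6^{2}\right) \sqrt{-10 + 0} + \frac{47}{-40} = \left(6 + 4 \cdot 36\right) \sqrt{-10} + 47 \left(- \frac{1}{40}\right) = \left(6 + 144\right) i \sqrt{10} - \frac{47}{40} = 150 i \sqrt{10} - \frac{47}{40} = - \frac{47}{40} + 150 i \sqrt{10}$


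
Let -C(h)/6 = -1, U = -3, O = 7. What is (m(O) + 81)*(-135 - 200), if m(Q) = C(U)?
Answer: -29145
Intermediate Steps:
C(h) = 6 (C(h) = -6*(-1) = 6)
m(Q) = 6
(m(O) + 81)*(-135 - 200) = (6 + 81)*(-135 - 200) = 87*(-335) = -29145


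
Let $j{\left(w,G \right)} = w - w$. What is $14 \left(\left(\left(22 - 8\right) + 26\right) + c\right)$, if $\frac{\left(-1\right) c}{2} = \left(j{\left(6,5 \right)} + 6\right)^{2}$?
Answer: $-448$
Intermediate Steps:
$j{\left(w,G \right)} = 0$
$c = -72$ ($c = - 2 \left(0 + 6\right)^{2} = - 2 \cdot 6^{2} = \left(-2\right) 36 = -72$)
$14 \left(\left(\left(22 - 8\right) + 26\right) + c\right) = 14 \left(\left(\left(22 - 8\right) + 26\right) - 72\right) = 14 \left(\left(14 + 26\right) - 72\right) = 14 \left(40 - 72\right) = 14 \left(-32\right) = -448$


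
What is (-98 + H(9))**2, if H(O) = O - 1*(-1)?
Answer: 7744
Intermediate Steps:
H(O) = 1 + O (H(O) = O + 1 = 1 + O)
(-98 + H(9))**2 = (-98 + (1 + 9))**2 = (-98 + 10)**2 = (-88)**2 = 7744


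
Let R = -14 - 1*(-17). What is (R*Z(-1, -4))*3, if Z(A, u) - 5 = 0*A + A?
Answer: 36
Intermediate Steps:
Z(A, u) = 5 + A (Z(A, u) = 5 + (0*A + A) = 5 + (0 + A) = 5 + A)
R = 3 (R = -14 + 17 = 3)
(R*Z(-1, -4))*3 = (3*(5 - 1))*3 = (3*4)*3 = 12*3 = 36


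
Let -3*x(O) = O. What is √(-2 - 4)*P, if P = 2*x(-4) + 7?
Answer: 29*I*√6/3 ≈ 23.678*I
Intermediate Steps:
x(O) = -O/3
P = 29/3 (P = 2*(-⅓*(-4)) + 7 = 2*(4/3) + 7 = 8/3 + 7 = 29/3 ≈ 9.6667)
√(-2 - 4)*P = √(-2 - 4)*(29/3) = √(-6)*(29/3) = (I*√6)*(29/3) = 29*I*√6/3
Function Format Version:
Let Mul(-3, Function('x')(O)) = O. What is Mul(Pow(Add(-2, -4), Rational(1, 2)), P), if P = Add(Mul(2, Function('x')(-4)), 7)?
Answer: Mul(Rational(29, 3), I, Pow(6, Rational(1, 2))) ≈ Mul(23.678, I)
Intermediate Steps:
Function('x')(O) = Mul(Rational(-1, 3), O)
P = Rational(29, 3) (P = Add(Mul(2, Mul(Rational(-1, 3), -4)), 7) = Add(Mul(2, Rational(4, 3)), 7) = Add(Rational(8, 3), 7) = Rational(29, 3) ≈ 9.6667)
Mul(Pow(Add(-2, -4), Rational(1, 2)), P) = Mul(Pow(Add(-2, -4), Rational(1, 2)), Rational(29, 3)) = Mul(Pow(-6, Rational(1, 2)), Rational(29, 3)) = Mul(Mul(I, Pow(6, Rational(1, 2))), Rational(29, 3)) = Mul(Rational(29, 3), I, Pow(6, Rational(1, 2)))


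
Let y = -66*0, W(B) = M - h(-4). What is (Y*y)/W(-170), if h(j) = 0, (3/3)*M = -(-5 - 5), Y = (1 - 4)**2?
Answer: 0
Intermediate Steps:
Y = 9 (Y = (-3)**2 = 9)
M = 10 (M = -(-5 - 5) = -1*(-10) = 10)
W(B) = 10 (W(B) = 10 - 1*0 = 10 + 0 = 10)
y = 0
(Y*y)/W(-170) = (9*0)/10 = 0*(1/10) = 0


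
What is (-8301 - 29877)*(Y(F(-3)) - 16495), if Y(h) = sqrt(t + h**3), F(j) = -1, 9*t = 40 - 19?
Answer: 629746110 - 25452*sqrt(3) ≈ 6.2970e+8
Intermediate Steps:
t = 7/3 (t = (40 - 19)/9 = (1/9)*21 = 7/3 ≈ 2.3333)
Y(h) = sqrt(7/3 + h**3)
(-8301 - 29877)*(Y(F(-3)) - 16495) = (-8301 - 29877)*(sqrt(21 + 9*(-1)**3)/3 - 16495) = -38178*(sqrt(21 + 9*(-1))/3 - 16495) = -38178*(sqrt(21 - 9)/3 - 16495) = -38178*(sqrt(12)/3 - 16495) = -38178*((2*sqrt(3))/3 - 16495) = -38178*(2*sqrt(3)/3 - 16495) = -38178*(-16495 + 2*sqrt(3)/3) = 629746110 - 25452*sqrt(3)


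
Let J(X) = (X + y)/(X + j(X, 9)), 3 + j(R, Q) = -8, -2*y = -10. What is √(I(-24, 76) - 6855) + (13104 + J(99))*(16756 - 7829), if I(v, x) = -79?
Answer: 1286889539/11 + I*√6934 ≈ 1.1699e+8 + 83.271*I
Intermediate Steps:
y = 5 (y = -½*(-10) = 5)
j(R, Q) = -11 (j(R, Q) = -3 - 8 = -11)
J(X) = (5 + X)/(-11 + X) (J(X) = (X + 5)/(X - 11) = (5 + X)/(-11 + X))
√(I(-24, 76) - 6855) + (13104 + J(99))*(16756 - 7829) = √(-79 - 6855) + (13104 + (5 + 99)/(-11 + 99))*(16756 - 7829) = √(-6934) + (13104 + 104/88)*8927 = I*√6934 + (13104 + (1/88)*104)*8927 = I*√6934 + (13104 + 13/11)*8927 = I*√6934 + (144157/11)*8927 = I*√6934 + 1286889539/11 = 1286889539/11 + I*√6934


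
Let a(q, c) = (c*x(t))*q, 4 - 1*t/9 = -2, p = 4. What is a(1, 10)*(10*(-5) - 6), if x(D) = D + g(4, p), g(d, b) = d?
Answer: -32480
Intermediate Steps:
t = 54 (t = 36 - 9*(-2) = 36 + 18 = 54)
x(D) = 4 + D (x(D) = D + 4 = 4 + D)
a(q, c) = 58*c*q (a(q, c) = (c*(4 + 54))*q = (c*58)*q = (58*c)*q = 58*c*q)
a(1, 10)*(10*(-5) - 6) = (58*10*1)*(10*(-5) - 6) = 580*(-50 - 6) = 580*(-56) = -32480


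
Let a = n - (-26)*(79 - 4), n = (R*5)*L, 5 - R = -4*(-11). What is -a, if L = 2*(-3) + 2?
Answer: -2730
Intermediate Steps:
R = -39 (R = 5 - (-4)*(-11) = 5 - 1*44 = 5 - 44 = -39)
L = -4 (L = -6 + 2 = -4)
n = 780 (n = -39*5*(-4) = -195*(-4) = 780)
a = 2730 (a = 780 - (-26)*(79 - 4) = 780 - (-26)*75 = 780 - 1*(-1950) = 780 + 1950 = 2730)
-a = -1*2730 = -2730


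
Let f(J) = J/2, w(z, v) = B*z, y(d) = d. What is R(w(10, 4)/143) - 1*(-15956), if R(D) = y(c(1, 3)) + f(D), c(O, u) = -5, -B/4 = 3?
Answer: 2280933/143 ≈ 15951.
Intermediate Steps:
B = -12 (B = -4*3 = -12)
w(z, v) = -12*z
f(J) = J/2 (f(J) = J*(1/2) = J/2)
R(D) = -5 + D/2
R(w(10, 4)/143) - 1*(-15956) = (-5 + (-12*10/143)/2) - 1*(-15956) = (-5 + (-120*1/143)/2) + 15956 = (-5 + (1/2)*(-120/143)) + 15956 = (-5 - 60/143) + 15956 = -775/143 + 15956 = 2280933/143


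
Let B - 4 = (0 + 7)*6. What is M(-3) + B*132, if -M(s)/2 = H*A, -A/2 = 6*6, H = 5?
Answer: 6792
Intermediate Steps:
A = -72 (A = -12*6 = -2*36 = -72)
B = 46 (B = 4 + (0 + 7)*6 = 4 + 7*6 = 4 + 42 = 46)
M(s) = 720 (M(s) = -10*(-72) = -2*(-360) = 720)
M(-3) + B*132 = 720 + 46*132 = 720 + 6072 = 6792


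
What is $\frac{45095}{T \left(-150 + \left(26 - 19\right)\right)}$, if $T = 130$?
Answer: $- \frac{9019}{3718} \approx -2.4258$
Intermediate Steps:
$\frac{45095}{T \left(-150 + \left(26 - 19\right)\right)} = \frac{45095}{130 \left(-150 + \left(26 - 19\right)\right)} = \frac{45095}{130 \left(-150 + 7\right)} = \frac{45095}{130 \left(-143\right)} = \frac{45095}{-18590} = 45095 \left(- \frac{1}{18590}\right) = - \frac{9019}{3718}$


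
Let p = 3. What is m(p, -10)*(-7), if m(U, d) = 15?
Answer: -105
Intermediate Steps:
m(p, -10)*(-7) = 15*(-7) = -105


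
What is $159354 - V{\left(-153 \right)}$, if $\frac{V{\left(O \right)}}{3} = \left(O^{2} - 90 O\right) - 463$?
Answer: $49206$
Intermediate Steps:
$V{\left(O \right)} = -1389 - 270 O + 3 O^{2}$ ($V{\left(O \right)} = 3 \left(\left(O^{2} - 90 O\right) - 463\right) = 3 \left(-463 + O^{2} - 90 O\right) = -1389 - 270 O + 3 O^{2}$)
$159354 - V{\left(-153 \right)} = 159354 - \left(-1389 - -41310 + 3 \left(-153\right)^{2}\right) = 159354 - \left(-1389 + 41310 + 3 \cdot 23409\right) = 159354 - \left(-1389 + 41310 + 70227\right) = 159354 - 110148 = 49206$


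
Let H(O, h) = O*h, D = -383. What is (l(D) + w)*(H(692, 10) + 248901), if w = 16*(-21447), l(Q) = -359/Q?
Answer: -33621749984597/383 ≈ -8.7785e+10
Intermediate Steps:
w = -343152
(l(D) + w)*(H(692, 10) + 248901) = (-359/(-383) - 343152)*(692*10 + 248901) = (-359*(-1/383) - 343152)*(6920 + 248901) = (359/383 - 343152)*255821 = -131426857/383*255821 = -33621749984597/383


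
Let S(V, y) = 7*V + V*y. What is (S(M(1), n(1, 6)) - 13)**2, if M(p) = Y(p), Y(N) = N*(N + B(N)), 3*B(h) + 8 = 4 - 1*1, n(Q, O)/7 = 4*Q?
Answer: 11881/9 ≈ 1320.1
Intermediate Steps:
n(Q, O) = 28*Q (n(Q, O) = 7*(4*Q) = 28*Q)
B(h) = -5/3 (B(h) = -8/3 + (4 - 1*1)/3 = -8/3 + (4 - 1)/3 = -8/3 + (1/3)*3 = -8/3 + 1 = -5/3)
Y(N) = N*(-5/3 + N) (Y(N) = N*(N - 5/3) = N*(-5/3 + N))
M(p) = p*(-5 + 3*p)/3
(S(M(1), n(1, 6)) - 13)**2 = (((1/3)*1*(-5 + 3*1))*(7 + 28*1) - 13)**2 = (((1/3)*1*(-5 + 3))*(7 + 28) - 13)**2 = (((1/3)*1*(-2))*35 - 13)**2 = (-2/3*35 - 13)**2 = (-70/3 - 13)**2 = (-109/3)**2 = 11881/9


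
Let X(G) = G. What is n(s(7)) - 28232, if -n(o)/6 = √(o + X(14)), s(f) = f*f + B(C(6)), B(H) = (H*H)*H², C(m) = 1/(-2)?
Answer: -28232 - 3*√1009/2 ≈ -28280.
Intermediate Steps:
C(m) = -½
B(H) = H⁴ (B(H) = H²*H² = H⁴)
s(f) = 1/16 + f² (s(f) = f*f + (-½)⁴ = f² + 1/16 = 1/16 + f²)
n(o) = -6*√(14 + o) (n(o) = -6*√(o + 14) = -6*√(14 + o))
n(s(7)) - 28232 = -6*√(14 + (1/16 + 7²)) - 28232 = -6*√(14 + (1/16 + 49)) - 28232 = -6*√(14 + 785/16) - 28232 = -3*√1009/2 - 28232 = -28232 - 3*√1009/2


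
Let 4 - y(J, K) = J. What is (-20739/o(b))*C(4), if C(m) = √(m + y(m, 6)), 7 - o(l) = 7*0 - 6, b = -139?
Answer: -41478/13 ≈ -3190.6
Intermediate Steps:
y(J, K) = 4 - J
o(l) = 13 (o(l) = 7 - (7*0 - 6) = 7 - (0 - 6) = 7 - 1*(-6) = 7 + 6 = 13)
C(m) = 2 (C(m) = √(m + (4 - m)) = √4 = 2)
(-20739/o(b))*C(4) = -20739/13*2 = -41478/13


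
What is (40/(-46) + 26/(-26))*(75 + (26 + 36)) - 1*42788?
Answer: -990015/23 ≈ -43044.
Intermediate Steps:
(40/(-46) + 26/(-26))*(75 + (26 + 36)) - 1*42788 = (40*(-1/46) + 26*(-1/26))*(75 + 62) - 42788 = (-20/23 - 1)*137 - 42788 = -43/23*137 - 42788 = -5891/23 - 42788 = -990015/23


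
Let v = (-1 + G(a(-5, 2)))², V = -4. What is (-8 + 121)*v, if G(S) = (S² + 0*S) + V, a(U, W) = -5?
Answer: 45200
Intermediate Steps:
G(S) = -4 + S² (G(S) = (S² + 0*S) - 4 = (S² + 0) - 4 = S² - 4 = -4 + S²)
v = 400 (v = (-1 + (-4 + (-5)²))² = (-1 + (-4 + 25))² = (-1 + 21)² = 20² = 400)
(-8 + 121)*v = (-8 + 121)*400 = 113*400 = 45200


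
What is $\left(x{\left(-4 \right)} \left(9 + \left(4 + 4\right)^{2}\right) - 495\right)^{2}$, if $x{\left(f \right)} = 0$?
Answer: $245025$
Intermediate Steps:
$\left(x{\left(-4 \right)} \left(9 + \left(4 + 4\right)^{2}\right) - 495\right)^{2} = \left(0 \left(9 + \left(4 + 4\right)^{2}\right) - 495\right)^{2} = \left(0 \left(9 + 8^{2}\right) - 495\right)^{2} = \left(0 \left(9 + 64\right) - 495\right)^{2} = \left(0 \cdot 73 - 495\right)^{2} = \left(0 - 495\right)^{2} = \left(-495\right)^{2} = 245025$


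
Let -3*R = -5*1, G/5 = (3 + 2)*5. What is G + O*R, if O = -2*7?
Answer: 305/3 ≈ 101.67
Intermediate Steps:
G = 125 (G = 5*((3 + 2)*5) = 5*(5*5) = 5*25 = 125)
O = -14
R = 5/3 (R = -(-5)/3 = -⅓*(-5) = 5/3 ≈ 1.6667)
G + O*R = 125 - 14*5/3 = 125 - 70/3 = 305/3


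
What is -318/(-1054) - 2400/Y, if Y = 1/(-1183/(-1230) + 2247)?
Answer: -116572098361/21607 ≈ -5.3951e+6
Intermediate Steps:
Y = 1230/2764993 (Y = 1/(-1183*(-1/1230) + 2247) = 1/(1183/1230 + 2247) = 1/(2764993/1230) = 1230/2764993 ≈ 0.00044485)
-318/(-1054) - 2400/Y = -318/(-1054) - 2400/1230/2764993 = -318*(-1/1054) - 2400*2764993/1230 = 159/527 - 221199440/41 = -116572098361/21607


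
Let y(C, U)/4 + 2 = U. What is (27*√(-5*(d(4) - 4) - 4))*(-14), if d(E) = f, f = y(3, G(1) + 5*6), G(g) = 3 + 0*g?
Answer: -756*I*√151 ≈ -9289.9*I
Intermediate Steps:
G(g) = 3 (G(g) = 3 + 0 = 3)
y(C, U) = -8 + 4*U
f = 124 (f = -8 + 4*(3 + 5*6) = -8 + 4*(3 + 30) = -8 + 4*33 = -8 + 132 = 124)
d(E) = 124
(27*√(-5*(d(4) - 4) - 4))*(-14) = (27*√(-5*(124 - 4) - 4))*(-14) = (27*√(-5*120 - 4))*(-14) = (27*√(-600 - 4))*(-14) = (27*√(-604))*(-14) = (27*(2*I*√151))*(-14) = (54*I*√151)*(-14) = -756*I*√151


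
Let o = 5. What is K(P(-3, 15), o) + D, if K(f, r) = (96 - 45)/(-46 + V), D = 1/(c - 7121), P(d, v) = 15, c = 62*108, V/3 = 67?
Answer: 4304/13175 ≈ 0.32668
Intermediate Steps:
V = 201 (V = 3*67 = 201)
c = 6696
D = -1/425 (D = 1/(6696 - 7121) = 1/(-425) = -1/425 ≈ -0.0023529)
K(f, r) = 51/155 (K(f, r) = (96 - 45)/(-46 + 201) = 51/155)
K(P(-3, 15), o) + D = 51/155 - 1/425 = 4304/13175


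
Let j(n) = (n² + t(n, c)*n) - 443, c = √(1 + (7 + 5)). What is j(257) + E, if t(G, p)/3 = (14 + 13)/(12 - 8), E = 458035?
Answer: 2115381/4 ≈ 5.2885e+5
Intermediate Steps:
c = √13 (c = √(1 + 12) = √13 ≈ 3.6056)
t(G, p) = 81/4 (t(G, p) = 3*((14 + 13)/(12 - 8)) = 3*(27/4) = 81/4)
j(n) = -443 + n² + 81*n/4 (j(n) = (n² + 81*n/4) - 443 = -443 + n² + 81*n/4)
j(257) + E = (-443 + 257² + (81/4)*257) + 458035 = (-443 + 66049 + 20817/4) + 458035 = 283241/4 + 458035 = 2115381/4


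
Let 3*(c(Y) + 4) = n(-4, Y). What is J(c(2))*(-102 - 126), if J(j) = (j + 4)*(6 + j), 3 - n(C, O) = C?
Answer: -6916/3 ≈ -2305.3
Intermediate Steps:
n(C, O) = 3 - C
c(Y) = -5/3 (c(Y) = -4 + (3 - 1*(-4))/3 = -4 + (3 + 4)/3 = -4 + (⅓)*7 = -4 + 7/3 = -5/3)
J(j) = (4 + j)*(6 + j)
J(c(2))*(-102 - 126) = (24 + (-5/3)² + 10*(-5/3))*(-102 - 126) = (24 + 25/9 - 50/3)*(-228) = (91/9)*(-228) = -6916/3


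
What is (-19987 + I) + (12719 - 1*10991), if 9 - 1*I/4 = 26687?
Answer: -124971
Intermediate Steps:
I = -106712 (I = 36 - 4*26687 = 36 - 106748 = -106712)
(-19987 + I) + (12719 - 1*10991) = (-19987 - 106712) + (12719 - 1*10991) = -126699 + (12719 - 10991) = -126699 + 1728 = -124971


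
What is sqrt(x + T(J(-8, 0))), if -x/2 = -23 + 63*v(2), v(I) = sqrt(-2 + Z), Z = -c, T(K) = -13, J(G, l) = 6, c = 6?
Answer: sqrt(33 - 252*I*sqrt(2)) ≈ 13.98 - 12.746*I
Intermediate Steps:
Z = -6 (Z = -1*6 = -6)
v(I) = 2*I*sqrt(2) (v(I) = sqrt(-2 - 6) = sqrt(-8) = 2*I*sqrt(2))
x = 46 - 252*I*sqrt(2) (x = -2*(-23 + 63*(2*I*sqrt(2))) = -2*(-23 + 126*I*sqrt(2)) = 46 - 252*I*sqrt(2) ≈ 46.0 - 356.38*I)
sqrt(x + T(J(-8, 0))) = sqrt((46 - 252*I*sqrt(2)) - 13) = sqrt(33 - 252*I*sqrt(2))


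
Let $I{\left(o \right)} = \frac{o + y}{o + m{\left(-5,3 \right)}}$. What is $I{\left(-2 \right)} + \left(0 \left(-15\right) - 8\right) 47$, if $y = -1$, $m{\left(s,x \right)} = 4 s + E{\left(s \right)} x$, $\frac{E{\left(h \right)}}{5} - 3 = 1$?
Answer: $- \frac{14291}{38} \approx -376.08$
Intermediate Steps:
$E{\left(h \right)} = 20$ ($E{\left(h \right)} = 15 + 5 \cdot 1 = 15 + 5 = 20$)
$m{\left(s,x \right)} = 4 s + 20 x$
$I{\left(o \right)} = \frac{-1 + o}{40 + o}$ ($I{\left(o \right)} = \frac{o - 1}{o + \left(4 \left(-5\right) + 20 \cdot 3\right)} = \frac{-1 + o}{o + \left(-20 + 60\right)} = \frac{-1 + o}{o + 40} = \frac{-1 + o}{40 + o}$)
$I{\left(-2 \right)} + \left(0 \left(-15\right) - 8\right) 47 = \frac{-1 - 2}{40 - 2} + \left(0 \left(-15\right) - 8\right) 47 = \frac{1}{38} \left(-3\right) + \left(0 - 8\right) 47 = \frac{1}{38} \left(-3\right) - 376 = - \frac{3}{38} - 376 = - \frac{14291}{38}$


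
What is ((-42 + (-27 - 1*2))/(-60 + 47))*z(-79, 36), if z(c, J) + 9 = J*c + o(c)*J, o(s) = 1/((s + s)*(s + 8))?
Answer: -16002459/1027 ≈ -15582.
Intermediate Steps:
o(s) = 1/(2*s*(8 + s)) (o(s) = 1/((2*s)*(8 + s)) = 1/(2*s*(8 + s)))
z(c, J) = -9 + J*c + J/(2*c*(8 + c)) (z(c, J) = -9 + (J*c + (1/(2*c*(8 + c)))*J) = -9 + (J*c + J/(2*c*(8 + c))) = -9 + J*c + J/(2*c*(8 + c)))
((-42 + (-27 - 1*2))/(-60 + 47))*z(-79, 36) = ((-42 + (-27 - 1*2))/(-60 + 47))*(((½)*36 - 79*(-9 + 36*(-79))*(8 - 79))/((-79)*(8 - 79))) = ((-42 + (-27 - 2))/(-13))*(-1/79*(18 - 79*(-9 - 2844)*(-71))/(-71)) = ((-42 - 29)*(-1/13))*(-1/79*(-1/71)*(18 - 79*(-2853)*(-71))) = (-71*(-1/13))*(-1/79*(-1/71)*(18 - 16002477)) = 71*(-1/79*(-1/71)*(-16002459))/13 = (71/13)*(-16002459/5609) = -16002459/1027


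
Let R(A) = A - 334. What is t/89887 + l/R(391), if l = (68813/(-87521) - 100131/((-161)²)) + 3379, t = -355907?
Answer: 4367865923710118/79071218276477 ≈ 55.240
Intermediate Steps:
R(A) = -334 + A
l = 1093594246245/324090263 (l = (68813*(-1/87521) - 100131/25921) + 3379 = (-68813/87521 - 100131*1/25921) + 3379 = (-68813/87521 - 100131/25921) + 3379 = -1506752432/324090263 + 3379 = 1093594246245/324090263 ≈ 3374.4)
t/89887 + l/R(391) = -355907/89887 + 1093594246245/(324090263*(-334 + 391)) = -355907*1/89887 + (1093594246245/324090263)/57 = -355907/89887 + (1093594246245/324090263)*(1/57) = -355907/89887 + 364531415415/6157714997 = 4367865923710118/79071218276477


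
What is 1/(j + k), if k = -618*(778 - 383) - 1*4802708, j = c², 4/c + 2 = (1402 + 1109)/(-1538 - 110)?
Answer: -33721249/170184962981218 ≈ -1.9814e-7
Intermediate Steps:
c = -6592/5807 (c = 4/(-2 + (1402 + 1109)/(-1538 - 110)) = 4/(-2 + 2511/(-1648)) = 4/(-2 + 2511*(-1/1648)) = 4/(-2 - 2511/1648) = 4/(-5807/1648) = 4*(-1648/5807) = -6592/5807 ≈ -1.1352)
j = 43454464/33721249 (j = (-6592/5807)² = 43454464/33721249 ≈ 1.2886)
k = -5046818 (k = -618*395 - 4802708 = -244110 - 4802708 = -5046818)
1/(j + k) = 1/(43454464/33721249 - 5046818) = 1/(-170184962981218/33721249) = -33721249/170184962981218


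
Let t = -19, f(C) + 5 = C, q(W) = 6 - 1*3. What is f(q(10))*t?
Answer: 38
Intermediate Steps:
q(W) = 3 (q(W) = 6 - 3 = 3)
f(C) = -5 + C
f(q(10))*t = (-5 + 3)*(-19) = -2*(-19) = 38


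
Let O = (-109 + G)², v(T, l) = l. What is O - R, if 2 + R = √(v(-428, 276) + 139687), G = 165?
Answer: 3138 - √139963 ≈ 2763.9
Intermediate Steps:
O = 3136 (O = (-109 + 165)² = 56² = 3136)
R = -2 + √139963 (R = -2 + √(276 + 139687) = -2 + √139963 ≈ 372.12)
O - R = 3136 - (-2 + √139963) = 3136 + (2 - √139963) = 3138 - √139963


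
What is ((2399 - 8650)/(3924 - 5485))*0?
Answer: 0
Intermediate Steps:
((2399 - 8650)/(3924 - 5485))*0 = -6251/(-1561)*0 = -6251*(-1/1561)*0 = (893/223)*0 = 0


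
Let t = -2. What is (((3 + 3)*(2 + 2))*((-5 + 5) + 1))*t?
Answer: -48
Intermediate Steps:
(((3 + 3)*(2 + 2))*((-5 + 5) + 1))*t = (((3 + 3)*(2 + 2))*((-5 + 5) + 1))*(-2) = ((6*4)*(0 + 1))*(-2) = (24*1)*(-2) = 24*(-2) = -48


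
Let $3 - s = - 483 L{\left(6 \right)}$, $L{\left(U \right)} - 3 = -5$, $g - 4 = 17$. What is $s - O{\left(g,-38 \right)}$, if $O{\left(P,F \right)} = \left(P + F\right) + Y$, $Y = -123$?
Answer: $-823$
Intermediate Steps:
$g = 21$ ($g = 4 + 17 = 21$)
$L{\left(U \right)} = -2$ ($L{\left(U \right)} = 3 - 5 = -2$)
$s = -963$ ($s = 3 - \left(-483\right) \left(-2\right) = 3 - 966 = -963$)
$O{\left(P,F \right)} = -123 + F + P$ ($O{\left(P,F \right)} = \left(P + F\right) - 123 = \left(F + P\right) - 123 = -123 + F + P$)
$s - O{\left(g,-38 \right)} = -963 - \left(-123 - 38 + 21\right) = -963 - -140 = -963 + 140 = -823$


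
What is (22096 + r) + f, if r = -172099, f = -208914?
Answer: -358917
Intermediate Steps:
(22096 + r) + f = (22096 - 172099) - 208914 = -150003 - 208914 = -358917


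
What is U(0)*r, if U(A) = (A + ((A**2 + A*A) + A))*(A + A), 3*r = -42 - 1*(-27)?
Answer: 0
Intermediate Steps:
r = -5 (r = (-42 - 1*(-27))/3 = (-42 + 27)/3 = (1/3)*(-15) = -5)
U(A) = 2*A*(2*A + 2*A**2) (U(A) = (A + ((A**2 + A**2) + A))*(2*A) = (A + (2*A**2 + A))*(2*A) = (A + (A + 2*A**2))*(2*A) = (2*A + 2*A**2)*(2*A) = 2*A*(2*A + 2*A**2))
U(0)*r = (4*0**2*(1 + 0))*(-5) = (4*0*1)*(-5) = 0*(-5) = 0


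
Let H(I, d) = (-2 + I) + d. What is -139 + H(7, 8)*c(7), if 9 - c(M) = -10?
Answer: 108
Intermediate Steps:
c(M) = 19 (c(M) = 9 - 1*(-10) = 9 + 10 = 19)
H(I, d) = -2 + I + d
-139 + H(7, 8)*c(7) = -139 + (-2 + 7 + 8)*19 = -139 + 13*19 = -139 + 247 = 108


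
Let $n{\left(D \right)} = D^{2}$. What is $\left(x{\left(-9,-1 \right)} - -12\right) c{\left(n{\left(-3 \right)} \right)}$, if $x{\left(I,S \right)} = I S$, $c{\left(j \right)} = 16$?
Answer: $336$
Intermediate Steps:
$\left(x{\left(-9,-1 \right)} - -12\right) c{\left(n{\left(-3 \right)} \right)} = \left(\left(-9\right) \left(-1\right) - -12\right) 16 = \left(9 + 12\right) 16 = 21 \cdot 16 = 336$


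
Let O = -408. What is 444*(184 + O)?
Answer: -99456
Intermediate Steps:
444*(184 + O) = 444*(184 - 408) = 444*(-224) = -99456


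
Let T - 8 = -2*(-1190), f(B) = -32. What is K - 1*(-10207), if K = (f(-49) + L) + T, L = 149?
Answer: 12712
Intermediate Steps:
T = 2388 (T = 8 - 2*(-1190) = 8 + 2380 = 2388)
K = 2505 (K = (-32 + 149) + 2388 = 117 + 2388 = 2505)
K - 1*(-10207) = 2505 - 1*(-10207) = 2505 + 10207 = 12712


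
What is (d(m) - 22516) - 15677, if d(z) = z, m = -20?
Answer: -38213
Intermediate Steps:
(d(m) - 22516) - 15677 = (-20 - 22516) - 15677 = -22536 - 15677 = -38213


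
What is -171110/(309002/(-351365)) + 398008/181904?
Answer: 683535445269601/3513043738 ≈ 1.9457e+5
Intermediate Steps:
-171110/(309002/(-351365)) + 398008/181904 = -171110/(309002*(-1/351365)) + 398008*(1/181904) = -171110/(-309002/351365) + 49751/22738 = -171110*(-351365/309002) + 49751/22738 = 30061032575/154501 + 49751/22738 = 683535445269601/3513043738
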